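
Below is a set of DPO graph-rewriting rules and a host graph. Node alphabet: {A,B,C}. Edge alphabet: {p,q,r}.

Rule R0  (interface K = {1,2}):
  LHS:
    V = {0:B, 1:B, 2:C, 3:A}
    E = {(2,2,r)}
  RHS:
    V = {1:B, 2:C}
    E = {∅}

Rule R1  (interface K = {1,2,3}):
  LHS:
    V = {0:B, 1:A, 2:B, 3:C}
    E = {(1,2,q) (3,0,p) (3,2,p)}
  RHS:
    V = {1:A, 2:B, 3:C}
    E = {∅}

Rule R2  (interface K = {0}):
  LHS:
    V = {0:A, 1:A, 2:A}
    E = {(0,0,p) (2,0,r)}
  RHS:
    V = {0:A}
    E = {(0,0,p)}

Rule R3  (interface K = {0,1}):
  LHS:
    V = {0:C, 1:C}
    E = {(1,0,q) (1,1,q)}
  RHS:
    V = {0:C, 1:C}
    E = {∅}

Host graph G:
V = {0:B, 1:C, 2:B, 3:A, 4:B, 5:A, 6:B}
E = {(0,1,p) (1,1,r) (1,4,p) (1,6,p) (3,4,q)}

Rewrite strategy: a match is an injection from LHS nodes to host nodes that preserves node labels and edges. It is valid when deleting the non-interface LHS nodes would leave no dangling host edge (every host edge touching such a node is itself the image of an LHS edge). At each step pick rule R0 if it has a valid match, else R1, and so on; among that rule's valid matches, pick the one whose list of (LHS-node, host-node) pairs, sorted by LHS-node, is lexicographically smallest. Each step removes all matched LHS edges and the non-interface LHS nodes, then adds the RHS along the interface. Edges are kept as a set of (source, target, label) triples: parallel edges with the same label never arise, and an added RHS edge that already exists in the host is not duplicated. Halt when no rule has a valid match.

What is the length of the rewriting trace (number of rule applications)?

start.  V:7 E:5  edges: 0-p->1 1-r->1 1-p->4 1-p->6 3-q->4
1. fire R0 via {0↦2, 1↦0, 2↦1, 3↦5}  →  V:5 E:4  edges: 0-p->1 1-p->4 1-p->6 3-q->4
2. fire R1 via {0↦6, 1↦3, 2↦4, 3↦1}  →  V:4 E:1  edges: 0-p->1
normal form: no rule applies after step 2

Answer: 2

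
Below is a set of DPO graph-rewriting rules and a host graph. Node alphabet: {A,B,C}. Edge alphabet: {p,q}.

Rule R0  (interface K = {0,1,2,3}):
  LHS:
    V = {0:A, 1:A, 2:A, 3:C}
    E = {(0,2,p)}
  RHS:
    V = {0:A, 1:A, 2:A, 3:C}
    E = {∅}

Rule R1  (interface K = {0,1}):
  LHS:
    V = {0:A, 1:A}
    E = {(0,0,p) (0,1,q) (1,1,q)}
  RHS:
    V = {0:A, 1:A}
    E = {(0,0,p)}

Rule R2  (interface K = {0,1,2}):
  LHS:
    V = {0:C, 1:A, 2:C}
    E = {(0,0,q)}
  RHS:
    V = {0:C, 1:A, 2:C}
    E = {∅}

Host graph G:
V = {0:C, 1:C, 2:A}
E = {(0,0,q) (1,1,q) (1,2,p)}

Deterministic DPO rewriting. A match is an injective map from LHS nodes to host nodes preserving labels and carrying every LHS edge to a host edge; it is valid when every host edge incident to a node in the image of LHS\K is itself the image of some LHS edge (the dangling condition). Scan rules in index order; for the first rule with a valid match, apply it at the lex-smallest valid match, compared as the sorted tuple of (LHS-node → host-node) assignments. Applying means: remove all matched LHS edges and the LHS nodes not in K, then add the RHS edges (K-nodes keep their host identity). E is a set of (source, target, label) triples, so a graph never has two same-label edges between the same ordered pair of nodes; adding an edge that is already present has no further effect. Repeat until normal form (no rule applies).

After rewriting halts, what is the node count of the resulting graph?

Answer: 3

Derivation:
[0] host  ⇒  3 nodes, 3 edges  {0-q->0 1-q->1 1-p->2}
[1] R2 @ {0↦0, 1↦2, 2↦1}  ⇒  3 nodes, 2 edges  {1-q->1 1-p->2}
[2] R2 @ {0↦1, 1↦2, 2↦0}  ⇒  3 nodes, 1 edges  {1-p->2}
normal form: no rule applies after step 2
NF nodes: {0:C, 1:C, 2:A}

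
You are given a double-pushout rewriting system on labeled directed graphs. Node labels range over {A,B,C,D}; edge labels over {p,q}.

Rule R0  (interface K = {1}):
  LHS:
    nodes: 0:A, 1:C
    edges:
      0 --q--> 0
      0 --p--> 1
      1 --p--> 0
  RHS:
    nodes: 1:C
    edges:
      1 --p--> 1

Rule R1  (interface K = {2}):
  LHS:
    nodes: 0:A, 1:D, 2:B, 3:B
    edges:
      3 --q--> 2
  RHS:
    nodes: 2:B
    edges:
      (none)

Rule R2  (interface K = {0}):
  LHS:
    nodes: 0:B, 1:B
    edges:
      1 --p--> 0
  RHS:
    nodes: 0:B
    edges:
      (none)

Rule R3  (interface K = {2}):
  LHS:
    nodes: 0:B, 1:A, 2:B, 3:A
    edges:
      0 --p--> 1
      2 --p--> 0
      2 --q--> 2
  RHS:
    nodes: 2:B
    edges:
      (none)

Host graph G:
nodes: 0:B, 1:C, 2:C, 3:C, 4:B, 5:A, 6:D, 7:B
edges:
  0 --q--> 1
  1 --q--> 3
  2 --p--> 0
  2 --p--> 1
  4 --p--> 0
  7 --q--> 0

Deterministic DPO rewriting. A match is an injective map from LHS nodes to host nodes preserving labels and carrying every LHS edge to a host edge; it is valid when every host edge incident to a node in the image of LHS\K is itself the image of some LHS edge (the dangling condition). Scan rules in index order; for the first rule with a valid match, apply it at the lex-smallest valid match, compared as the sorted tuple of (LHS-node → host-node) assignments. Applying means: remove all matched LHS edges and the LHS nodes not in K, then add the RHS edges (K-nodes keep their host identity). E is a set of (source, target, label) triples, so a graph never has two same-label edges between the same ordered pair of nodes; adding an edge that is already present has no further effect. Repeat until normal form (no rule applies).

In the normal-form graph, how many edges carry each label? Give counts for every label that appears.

start.  V:8 E:6  edges: 0-q->1 1-q->3 2-p->0 2-p->1 4-p->0 7-q->0
1. fire R1 via {0↦5, 1↦6, 2↦0, 3↦7}  →  V:5 E:5  edges: 0-q->1 1-q->3 2-p->0 2-p->1 4-p->0
2. fire R2 via {0↦0, 1↦4}  →  V:4 E:4  edges: 0-q->1 1-q->3 2-p->0 2-p->1
halt: no rule applies after step 2
NF edges: [(0, 1, 'q'), (1, 3, 'q'), (2, 0, 'p'), (2, 1, 'p')]

Answer: p:2 q:2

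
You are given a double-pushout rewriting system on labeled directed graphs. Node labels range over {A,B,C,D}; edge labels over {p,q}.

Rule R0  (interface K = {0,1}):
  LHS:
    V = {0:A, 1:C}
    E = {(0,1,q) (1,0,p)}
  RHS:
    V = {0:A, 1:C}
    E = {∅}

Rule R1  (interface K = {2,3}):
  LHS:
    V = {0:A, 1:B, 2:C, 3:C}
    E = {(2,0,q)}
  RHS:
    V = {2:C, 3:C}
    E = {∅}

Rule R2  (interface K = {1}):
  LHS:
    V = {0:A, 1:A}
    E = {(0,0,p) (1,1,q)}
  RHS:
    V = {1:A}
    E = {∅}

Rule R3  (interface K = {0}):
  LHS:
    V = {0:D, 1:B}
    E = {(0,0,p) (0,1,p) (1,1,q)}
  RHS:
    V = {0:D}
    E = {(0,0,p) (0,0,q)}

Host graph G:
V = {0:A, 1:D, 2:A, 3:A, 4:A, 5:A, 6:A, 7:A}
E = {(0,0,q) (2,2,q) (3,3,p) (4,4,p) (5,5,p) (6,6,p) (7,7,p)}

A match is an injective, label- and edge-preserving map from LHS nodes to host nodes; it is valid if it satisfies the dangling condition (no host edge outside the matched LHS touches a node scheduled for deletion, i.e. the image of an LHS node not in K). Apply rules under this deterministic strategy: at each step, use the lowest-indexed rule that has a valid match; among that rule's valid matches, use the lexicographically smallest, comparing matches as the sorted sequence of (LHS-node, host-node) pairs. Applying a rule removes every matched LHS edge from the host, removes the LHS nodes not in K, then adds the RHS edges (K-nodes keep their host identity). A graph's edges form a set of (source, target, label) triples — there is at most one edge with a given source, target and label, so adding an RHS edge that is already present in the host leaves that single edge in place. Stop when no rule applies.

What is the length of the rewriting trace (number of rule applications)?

Answer: 2

Derivation:
initial: |V|=8 |E|=7  E = 0-q->0 2-q->2 3-p->3 4-p->4 5-p->5 6-p->6 7-p->7
step 1: apply R2 at {0↦3, 1↦0}  → |V|=7 |E|=5  E = 2-q->2 4-p->4 5-p->5 6-p->6 7-p->7
step 2: apply R2 at {0↦4, 1↦2}  → |V|=6 |E|=3  E = 5-p->5 6-p->6 7-p->7
normal form: no rule applies after step 2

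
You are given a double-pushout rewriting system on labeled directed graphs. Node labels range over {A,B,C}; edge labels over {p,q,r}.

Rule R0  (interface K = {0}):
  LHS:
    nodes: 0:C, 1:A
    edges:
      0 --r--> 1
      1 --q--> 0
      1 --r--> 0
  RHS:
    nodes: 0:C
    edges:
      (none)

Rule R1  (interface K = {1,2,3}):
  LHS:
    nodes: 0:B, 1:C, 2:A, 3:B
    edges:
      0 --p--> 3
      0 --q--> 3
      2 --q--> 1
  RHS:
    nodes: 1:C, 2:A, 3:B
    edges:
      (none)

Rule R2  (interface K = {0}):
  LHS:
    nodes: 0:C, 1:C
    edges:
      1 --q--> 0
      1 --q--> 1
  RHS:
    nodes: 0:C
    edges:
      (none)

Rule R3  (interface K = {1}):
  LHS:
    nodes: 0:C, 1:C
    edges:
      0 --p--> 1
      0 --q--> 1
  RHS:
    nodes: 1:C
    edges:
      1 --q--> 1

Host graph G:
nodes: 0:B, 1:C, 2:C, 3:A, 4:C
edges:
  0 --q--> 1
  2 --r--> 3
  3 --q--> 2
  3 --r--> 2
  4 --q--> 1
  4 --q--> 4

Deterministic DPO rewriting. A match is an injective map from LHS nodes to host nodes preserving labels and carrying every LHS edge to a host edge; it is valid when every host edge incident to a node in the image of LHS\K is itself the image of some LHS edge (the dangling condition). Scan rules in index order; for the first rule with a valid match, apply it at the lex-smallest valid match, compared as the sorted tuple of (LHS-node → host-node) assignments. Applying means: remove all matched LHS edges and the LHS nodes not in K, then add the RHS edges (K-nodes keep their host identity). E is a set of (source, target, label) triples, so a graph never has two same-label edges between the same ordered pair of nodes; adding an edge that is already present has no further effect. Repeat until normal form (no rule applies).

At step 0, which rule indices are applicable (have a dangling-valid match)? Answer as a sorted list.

Answer: [R0,R2]

Steps:
R0: 1 valid match — {0↦2, 1↦3}
R1: no valid match — LHS pattern not found
R2: 1 valid match — {0↦1, 1↦4}
R3: no valid match — LHS pattern not found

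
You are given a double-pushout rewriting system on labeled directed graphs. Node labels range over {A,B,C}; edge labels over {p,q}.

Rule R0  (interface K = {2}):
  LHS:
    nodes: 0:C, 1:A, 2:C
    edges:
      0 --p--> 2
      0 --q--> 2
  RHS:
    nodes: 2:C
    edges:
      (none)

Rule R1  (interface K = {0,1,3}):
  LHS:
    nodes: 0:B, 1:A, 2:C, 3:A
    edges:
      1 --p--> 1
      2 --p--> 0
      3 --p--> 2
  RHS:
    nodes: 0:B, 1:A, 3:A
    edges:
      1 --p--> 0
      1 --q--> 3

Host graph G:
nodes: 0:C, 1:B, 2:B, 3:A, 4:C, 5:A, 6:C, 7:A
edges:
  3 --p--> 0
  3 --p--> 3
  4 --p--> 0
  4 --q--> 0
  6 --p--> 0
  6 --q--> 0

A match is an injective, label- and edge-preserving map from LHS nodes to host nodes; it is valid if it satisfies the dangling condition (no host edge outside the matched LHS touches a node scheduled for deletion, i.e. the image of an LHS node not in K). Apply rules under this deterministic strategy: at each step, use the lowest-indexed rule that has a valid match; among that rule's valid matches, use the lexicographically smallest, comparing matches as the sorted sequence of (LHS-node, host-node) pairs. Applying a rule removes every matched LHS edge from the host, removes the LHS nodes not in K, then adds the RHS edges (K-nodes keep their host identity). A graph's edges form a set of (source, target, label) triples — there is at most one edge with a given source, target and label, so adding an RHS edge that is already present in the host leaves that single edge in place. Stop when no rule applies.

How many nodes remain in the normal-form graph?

[0] host  ⇒  8 nodes, 6 edges  {3-p->0 3-p->3 4-p->0 4-q->0 6-p->0 6-q->0}
[1] R0 @ {0↦4, 1↦5, 2↦0}  ⇒  6 nodes, 4 edges  {3-p->0 3-p->3 6-p->0 6-q->0}
[2] R0 @ {0↦6, 1↦7, 2↦0}  ⇒  4 nodes, 2 edges  {3-p->0 3-p->3}
final graph: no rule applies after step 2
NF nodes: {0:C, 1:B, 2:B, 3:A}

Answer: 4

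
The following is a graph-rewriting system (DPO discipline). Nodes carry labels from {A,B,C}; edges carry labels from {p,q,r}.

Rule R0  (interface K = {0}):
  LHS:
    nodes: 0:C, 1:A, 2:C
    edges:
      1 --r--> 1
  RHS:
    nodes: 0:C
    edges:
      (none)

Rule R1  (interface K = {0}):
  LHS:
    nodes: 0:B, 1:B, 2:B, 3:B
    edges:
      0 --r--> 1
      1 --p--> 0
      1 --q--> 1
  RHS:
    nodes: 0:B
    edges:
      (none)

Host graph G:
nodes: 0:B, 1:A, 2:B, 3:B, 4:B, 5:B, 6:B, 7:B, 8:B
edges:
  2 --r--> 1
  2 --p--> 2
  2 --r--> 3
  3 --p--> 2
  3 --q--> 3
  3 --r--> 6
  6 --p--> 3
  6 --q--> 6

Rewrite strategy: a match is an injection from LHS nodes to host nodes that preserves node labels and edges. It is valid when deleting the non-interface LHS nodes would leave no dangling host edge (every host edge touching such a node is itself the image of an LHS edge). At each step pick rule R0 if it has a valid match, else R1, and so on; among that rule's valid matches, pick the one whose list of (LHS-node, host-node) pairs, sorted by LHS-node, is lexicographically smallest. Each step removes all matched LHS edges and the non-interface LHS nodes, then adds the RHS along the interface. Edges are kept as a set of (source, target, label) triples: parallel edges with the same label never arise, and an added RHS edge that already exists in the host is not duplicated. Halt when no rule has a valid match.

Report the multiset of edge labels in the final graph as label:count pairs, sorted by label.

Answer: p:1 r:1

Rewrite trace:
initial: |V|=9 |E|=8  E = 2-r->1 2-p->2 2-r->3 3-p->2 3-q->3 3-r->6 6-p->3 6-q->6
step 1: apply R1 at {0↦3, 1↦6, 2↦0, 3↦4}  → |V|=6 |E|=5  E = 2-r->1 2-p->2 2-r->3 3-p->2 3-q->3
step 2: apply R1 at {0↦2, 1↦3, 2↦5, 3↦7}  → |V|=3 |E|=2  E = 2-r->1 2-p->2
normal form: no rule applies after step 2
NF edges: [(2, 1, 'r'), (2, 2, 'p')]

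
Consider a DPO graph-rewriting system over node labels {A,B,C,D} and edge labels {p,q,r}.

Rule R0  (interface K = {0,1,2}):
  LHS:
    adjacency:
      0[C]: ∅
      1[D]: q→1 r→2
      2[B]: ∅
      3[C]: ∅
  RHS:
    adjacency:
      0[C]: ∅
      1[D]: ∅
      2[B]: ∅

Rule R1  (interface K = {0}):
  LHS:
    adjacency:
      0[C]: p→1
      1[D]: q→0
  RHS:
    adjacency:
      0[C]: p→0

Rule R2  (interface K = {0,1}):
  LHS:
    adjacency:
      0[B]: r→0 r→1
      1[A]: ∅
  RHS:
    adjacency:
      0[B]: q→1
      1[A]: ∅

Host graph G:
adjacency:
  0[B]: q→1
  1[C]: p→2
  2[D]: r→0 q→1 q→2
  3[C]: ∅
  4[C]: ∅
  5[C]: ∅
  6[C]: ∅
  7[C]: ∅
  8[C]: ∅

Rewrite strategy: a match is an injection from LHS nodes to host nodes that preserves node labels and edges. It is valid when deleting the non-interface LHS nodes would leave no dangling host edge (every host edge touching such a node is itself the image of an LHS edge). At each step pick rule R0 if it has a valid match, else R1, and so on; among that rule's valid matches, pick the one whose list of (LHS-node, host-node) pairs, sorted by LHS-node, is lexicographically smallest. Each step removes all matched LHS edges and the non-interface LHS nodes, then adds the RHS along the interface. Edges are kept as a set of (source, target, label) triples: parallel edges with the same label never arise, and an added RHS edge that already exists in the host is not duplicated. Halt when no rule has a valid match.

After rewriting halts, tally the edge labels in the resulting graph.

Answer: p:1 q:1

Derivation:
start.  V:9 E:5  edges: 0-q->1 1-p->2 2-r->0 2-q->1 2-q->2
1. fire R0 via {0↦1, 1↦2, 2↦0, 3↦3}  →  V:8 E:3  edges: 0-q->1 1-p->2 2-q->1
2. fire R1 via {0↦1, 1↦2}  →  V:7 E:2  edges: 0-q->1 1-p->1
halt: no rule applies after step 2
NF edges: [(0, 1, 'q'), (1, 1, 'p')]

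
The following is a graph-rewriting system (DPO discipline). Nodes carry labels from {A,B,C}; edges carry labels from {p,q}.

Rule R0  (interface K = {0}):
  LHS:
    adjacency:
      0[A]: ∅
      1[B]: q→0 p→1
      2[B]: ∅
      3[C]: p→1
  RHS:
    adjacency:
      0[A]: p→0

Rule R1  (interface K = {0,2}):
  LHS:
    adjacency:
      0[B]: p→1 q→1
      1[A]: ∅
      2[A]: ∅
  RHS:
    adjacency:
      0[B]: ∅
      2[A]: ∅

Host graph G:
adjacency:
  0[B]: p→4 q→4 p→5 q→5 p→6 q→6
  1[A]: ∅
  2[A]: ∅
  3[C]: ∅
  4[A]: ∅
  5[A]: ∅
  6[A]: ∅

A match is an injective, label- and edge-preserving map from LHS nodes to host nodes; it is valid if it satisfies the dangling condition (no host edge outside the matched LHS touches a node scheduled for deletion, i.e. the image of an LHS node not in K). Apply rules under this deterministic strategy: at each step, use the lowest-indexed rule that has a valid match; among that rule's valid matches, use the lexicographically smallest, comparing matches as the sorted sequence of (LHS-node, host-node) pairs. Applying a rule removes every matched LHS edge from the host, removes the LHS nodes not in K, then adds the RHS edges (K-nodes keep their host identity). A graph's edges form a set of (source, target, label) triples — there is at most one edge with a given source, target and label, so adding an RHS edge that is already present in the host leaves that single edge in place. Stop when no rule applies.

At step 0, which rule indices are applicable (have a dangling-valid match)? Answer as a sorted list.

Answer: [R1]

Steps:
R0: no valid match — LHS pattern not found
R1: 12 valid matches — {0↦0, 1↦4, 2↦1}, {0↦0, 1↦4, 2↦2}, {0↦0, 1↦4, 2↦5} (+9 more)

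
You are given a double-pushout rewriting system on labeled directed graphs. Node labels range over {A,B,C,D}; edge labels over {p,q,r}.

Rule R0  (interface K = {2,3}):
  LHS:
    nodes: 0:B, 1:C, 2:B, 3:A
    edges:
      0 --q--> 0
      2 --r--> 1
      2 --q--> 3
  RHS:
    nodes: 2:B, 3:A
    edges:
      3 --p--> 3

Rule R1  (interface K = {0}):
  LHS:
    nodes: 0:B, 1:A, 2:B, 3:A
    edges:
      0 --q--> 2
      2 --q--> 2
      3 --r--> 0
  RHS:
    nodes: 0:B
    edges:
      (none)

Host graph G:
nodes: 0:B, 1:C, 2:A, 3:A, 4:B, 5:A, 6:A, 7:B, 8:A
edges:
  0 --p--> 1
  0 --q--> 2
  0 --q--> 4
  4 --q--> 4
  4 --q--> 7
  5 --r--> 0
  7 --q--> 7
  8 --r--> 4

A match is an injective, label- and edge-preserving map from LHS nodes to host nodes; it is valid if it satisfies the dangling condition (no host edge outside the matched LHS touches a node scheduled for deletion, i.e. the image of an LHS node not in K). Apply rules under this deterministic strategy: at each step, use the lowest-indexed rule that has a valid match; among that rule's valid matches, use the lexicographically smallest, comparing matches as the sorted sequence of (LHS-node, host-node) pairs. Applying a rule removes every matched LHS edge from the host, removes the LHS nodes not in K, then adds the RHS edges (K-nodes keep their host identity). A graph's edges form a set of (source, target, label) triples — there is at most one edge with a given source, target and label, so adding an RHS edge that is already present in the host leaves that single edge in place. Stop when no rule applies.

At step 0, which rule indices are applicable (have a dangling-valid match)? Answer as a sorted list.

R0: no valid match — LHS pattern not found
R1: 2 valid matches — {0↦4, 1↦3, 2↦7, 3↦8}, {0↦4, 1↦6, 2↦7, 3↦8}

Answer: [R1]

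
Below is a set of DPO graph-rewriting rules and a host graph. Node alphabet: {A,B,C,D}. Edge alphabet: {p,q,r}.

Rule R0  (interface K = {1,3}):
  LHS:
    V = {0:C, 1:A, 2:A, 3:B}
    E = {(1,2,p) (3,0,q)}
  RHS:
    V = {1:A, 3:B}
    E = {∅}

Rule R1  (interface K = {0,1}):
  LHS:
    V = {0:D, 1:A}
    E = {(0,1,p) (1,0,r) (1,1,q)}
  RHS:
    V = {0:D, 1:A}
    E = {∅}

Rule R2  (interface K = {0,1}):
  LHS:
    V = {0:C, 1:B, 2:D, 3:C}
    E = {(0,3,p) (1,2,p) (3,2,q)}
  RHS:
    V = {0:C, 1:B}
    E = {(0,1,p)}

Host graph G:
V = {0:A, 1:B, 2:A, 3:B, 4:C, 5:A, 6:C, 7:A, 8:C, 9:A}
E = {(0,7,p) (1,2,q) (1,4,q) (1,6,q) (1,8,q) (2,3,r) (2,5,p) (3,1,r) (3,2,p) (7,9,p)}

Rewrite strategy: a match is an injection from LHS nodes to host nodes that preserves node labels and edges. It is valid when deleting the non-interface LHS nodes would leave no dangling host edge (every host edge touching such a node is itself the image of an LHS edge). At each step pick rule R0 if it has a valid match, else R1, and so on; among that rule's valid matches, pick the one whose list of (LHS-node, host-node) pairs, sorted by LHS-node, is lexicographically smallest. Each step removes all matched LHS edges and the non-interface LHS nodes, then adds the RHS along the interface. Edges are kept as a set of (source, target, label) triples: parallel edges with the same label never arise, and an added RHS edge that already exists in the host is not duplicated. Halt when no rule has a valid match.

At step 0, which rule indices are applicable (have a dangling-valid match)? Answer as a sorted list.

R0: 6 valid matches — {0↦4, 1↦2, 2↦5, 3↦1}, {0↦4, 1↦7, 2↦9, 3↦1}, {0↦6, 1↦2, 2↦5, 3↦1} (+3 more)
R1: no valid match — LHS pattern not found
R2: no valid match — LHS pattern not found

Answer: [R0]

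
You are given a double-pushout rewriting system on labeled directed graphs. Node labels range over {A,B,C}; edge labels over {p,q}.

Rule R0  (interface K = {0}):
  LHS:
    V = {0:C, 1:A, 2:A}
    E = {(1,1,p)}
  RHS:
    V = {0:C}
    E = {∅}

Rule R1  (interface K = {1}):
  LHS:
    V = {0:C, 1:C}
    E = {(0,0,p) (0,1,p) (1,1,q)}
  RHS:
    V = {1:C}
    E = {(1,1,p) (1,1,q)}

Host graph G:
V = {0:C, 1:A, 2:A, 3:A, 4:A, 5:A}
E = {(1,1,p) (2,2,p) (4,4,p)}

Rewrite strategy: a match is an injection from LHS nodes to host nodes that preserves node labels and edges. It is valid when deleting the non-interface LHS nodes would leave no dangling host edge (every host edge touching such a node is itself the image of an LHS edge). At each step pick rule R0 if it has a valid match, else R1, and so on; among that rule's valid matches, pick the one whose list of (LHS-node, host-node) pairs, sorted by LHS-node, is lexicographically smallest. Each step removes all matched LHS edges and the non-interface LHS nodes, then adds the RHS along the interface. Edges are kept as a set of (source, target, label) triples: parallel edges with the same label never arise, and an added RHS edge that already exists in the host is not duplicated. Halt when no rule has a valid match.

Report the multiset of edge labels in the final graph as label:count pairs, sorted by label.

start.  V:6 E:3  edges: 1-p->1 2-p->2 4-p->4
1. fire R0 via {0↦0, 1↦1, 2↦3}  →  V:4 E:2  edges: 2-p->2 4-p->4
2. fire R0 via {0↦0, 1↦2, 2↦5}  →  V:2 E:1  edges: 4-p->4
halt: no rule applies after step 2
NF edges: [(4, 4, 'p')]

Answer: p:1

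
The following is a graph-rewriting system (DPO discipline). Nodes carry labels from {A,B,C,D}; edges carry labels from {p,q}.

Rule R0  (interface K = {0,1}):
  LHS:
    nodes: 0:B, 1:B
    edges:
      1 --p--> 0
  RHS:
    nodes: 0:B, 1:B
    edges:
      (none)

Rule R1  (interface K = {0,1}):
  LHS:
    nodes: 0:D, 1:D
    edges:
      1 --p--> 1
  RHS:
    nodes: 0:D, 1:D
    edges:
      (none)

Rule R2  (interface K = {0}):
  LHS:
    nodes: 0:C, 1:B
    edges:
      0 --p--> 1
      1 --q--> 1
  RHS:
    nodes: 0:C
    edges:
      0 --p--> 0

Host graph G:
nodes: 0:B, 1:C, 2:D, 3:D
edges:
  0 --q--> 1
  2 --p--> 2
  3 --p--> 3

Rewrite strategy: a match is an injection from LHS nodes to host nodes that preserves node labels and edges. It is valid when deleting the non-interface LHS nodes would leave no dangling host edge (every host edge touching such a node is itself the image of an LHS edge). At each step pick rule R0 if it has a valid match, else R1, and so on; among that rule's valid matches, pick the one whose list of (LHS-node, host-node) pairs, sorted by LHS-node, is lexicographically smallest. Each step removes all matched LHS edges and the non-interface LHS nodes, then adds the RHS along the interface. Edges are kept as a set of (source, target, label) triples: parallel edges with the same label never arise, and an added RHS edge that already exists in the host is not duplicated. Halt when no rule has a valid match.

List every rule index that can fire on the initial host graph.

Answer: [R1]

Derivation:
R0: no valid match — LHS pattern not found
R1: 2 valid matches — {0↦2, 1↦3}, {0↦3, 1↦2}
R2: no valid match — LHS pattern not found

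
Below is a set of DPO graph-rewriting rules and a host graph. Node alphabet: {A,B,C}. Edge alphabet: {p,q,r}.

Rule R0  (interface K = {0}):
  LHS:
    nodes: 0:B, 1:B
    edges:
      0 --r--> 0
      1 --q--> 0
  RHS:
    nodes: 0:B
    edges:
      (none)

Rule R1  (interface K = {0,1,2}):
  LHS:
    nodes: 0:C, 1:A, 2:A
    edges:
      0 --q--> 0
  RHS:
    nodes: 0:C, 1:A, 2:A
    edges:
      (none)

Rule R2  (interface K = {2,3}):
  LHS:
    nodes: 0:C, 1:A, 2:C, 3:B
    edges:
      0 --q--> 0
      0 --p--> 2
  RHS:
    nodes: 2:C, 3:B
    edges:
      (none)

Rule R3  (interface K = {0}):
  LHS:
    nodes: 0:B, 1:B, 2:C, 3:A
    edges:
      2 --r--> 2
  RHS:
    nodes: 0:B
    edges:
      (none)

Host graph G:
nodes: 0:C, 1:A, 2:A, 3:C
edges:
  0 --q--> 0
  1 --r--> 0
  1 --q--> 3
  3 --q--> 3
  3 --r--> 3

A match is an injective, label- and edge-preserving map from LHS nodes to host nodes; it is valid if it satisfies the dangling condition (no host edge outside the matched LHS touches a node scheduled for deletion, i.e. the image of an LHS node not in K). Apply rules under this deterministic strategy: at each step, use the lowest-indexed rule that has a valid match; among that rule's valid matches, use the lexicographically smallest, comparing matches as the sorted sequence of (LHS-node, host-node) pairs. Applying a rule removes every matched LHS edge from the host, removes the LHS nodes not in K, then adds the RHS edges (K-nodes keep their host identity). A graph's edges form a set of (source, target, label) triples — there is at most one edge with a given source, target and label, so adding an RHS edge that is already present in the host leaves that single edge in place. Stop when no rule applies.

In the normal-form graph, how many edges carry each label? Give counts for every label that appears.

start.  V:4 E:5  edges: 0-q->0 1-r->0 1-q->3 3-q->3 3-r->3
1. fire R1 via {0↦0, 1↦1, 2↦2}  →  V:4 E:4  edges: 1-r->0 1-q->3 3-q->3 3-r->3
2. fire R1 via {0↦3, 1↦1, 2↦2}  →  V:4 E:3  edges: 1-r->0 1-q->3 3-r->3
final graph: no rule applies after step 2
NF edges: [(1, 0, 'r'), (1, 3, 'q'), (3, 3, 'r')]

Answer: q:1 r:2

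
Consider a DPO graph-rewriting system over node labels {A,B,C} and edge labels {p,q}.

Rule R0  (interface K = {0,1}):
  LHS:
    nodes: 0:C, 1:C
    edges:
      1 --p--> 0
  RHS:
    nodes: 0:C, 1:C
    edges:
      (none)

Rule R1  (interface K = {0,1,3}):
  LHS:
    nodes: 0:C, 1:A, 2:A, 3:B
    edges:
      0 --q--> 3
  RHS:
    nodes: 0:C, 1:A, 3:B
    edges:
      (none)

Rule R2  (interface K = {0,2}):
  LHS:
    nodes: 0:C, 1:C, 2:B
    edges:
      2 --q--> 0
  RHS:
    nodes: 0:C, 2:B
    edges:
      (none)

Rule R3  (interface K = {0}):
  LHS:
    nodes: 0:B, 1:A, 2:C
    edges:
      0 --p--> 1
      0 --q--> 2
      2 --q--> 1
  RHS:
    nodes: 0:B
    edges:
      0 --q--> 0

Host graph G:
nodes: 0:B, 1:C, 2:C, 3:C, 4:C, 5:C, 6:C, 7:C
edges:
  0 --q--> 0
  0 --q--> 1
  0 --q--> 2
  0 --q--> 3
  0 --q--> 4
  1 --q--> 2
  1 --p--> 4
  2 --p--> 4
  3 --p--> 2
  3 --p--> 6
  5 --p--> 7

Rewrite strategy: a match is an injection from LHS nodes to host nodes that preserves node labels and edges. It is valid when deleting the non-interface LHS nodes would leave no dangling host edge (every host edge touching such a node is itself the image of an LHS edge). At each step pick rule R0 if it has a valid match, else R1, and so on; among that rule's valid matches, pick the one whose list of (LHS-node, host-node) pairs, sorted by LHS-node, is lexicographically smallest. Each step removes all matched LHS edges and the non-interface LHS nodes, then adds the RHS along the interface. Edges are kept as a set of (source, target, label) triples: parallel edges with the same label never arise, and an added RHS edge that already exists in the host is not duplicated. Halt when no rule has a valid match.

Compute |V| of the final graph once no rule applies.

start.  V:8 E:11  edges: 0-q->0 0-q->1 0-q->2 0-q->3 0-q->4 1-q->2 1-p->4 2-p->4 3-p->2 3-p->6 5-p->7
1. fire R0 via {0↦2, 1↦3}  →  V:8 E:10  edges: 0-q->0 0-q->1 0-q->2 0-q->3 0-q->4 1-q->2 1-p->4 2-p->4 3-p->6 5-p->7
2. fire R0 via {0↦4, 1↦1}  →  V:8 E:9  edges: 0-q->0 0-q->1 0-q->2 0-q->3 0-q->4 1-q->2 2-p->4 3-p->6 5-p->7
3. fire R0 via {0↦4, 1↦2}  →  V:8 E:8  edges: 0-q->0 0-q->1 0-q->2 0-q->3 0-q->4 1-q->2 3-p->6 5-p->7
4. fire R0 via {0↦6, 1↦3}  →  V:8 E:7  edges: 0-q->0 0-q->1 0-q->2 0-q->3 0-q->4 1-q->2 5-p->7
5. fire R0 via {0↦7, 1↦5}  →  V:8 E:6  edges: 0-q->0 0-q->1 0-q->2 0-q->3 0-q->4 1-q->2
6. fire R2 via {0↦1, 1↦5, 2↦0}  →  V:7 E:5  edges: 0-q->0 0-q->2 0-q->3 0-q->4 1-q->2
7. fire R2 via {0↦2, 1↦6, 2↦0}  →  V:6 E:4  edges: 0-q->0 0-q->3 0-q->4 1-q->2
8. fire R2 via {0↦3, 1↦7, 2↦0}  →  V:5 E:3  edges: 0-q->0 0-q->4 1-q->2
9. fire R2 via {0↦4, 1↦3, 2↦0}  →  V:4 E:2  edges: 0-q->0 1-q->2
final graph: no rule applies after step 9
NF nodes: {0:B, 1:C, 2:C, 4:C}

Answer: 4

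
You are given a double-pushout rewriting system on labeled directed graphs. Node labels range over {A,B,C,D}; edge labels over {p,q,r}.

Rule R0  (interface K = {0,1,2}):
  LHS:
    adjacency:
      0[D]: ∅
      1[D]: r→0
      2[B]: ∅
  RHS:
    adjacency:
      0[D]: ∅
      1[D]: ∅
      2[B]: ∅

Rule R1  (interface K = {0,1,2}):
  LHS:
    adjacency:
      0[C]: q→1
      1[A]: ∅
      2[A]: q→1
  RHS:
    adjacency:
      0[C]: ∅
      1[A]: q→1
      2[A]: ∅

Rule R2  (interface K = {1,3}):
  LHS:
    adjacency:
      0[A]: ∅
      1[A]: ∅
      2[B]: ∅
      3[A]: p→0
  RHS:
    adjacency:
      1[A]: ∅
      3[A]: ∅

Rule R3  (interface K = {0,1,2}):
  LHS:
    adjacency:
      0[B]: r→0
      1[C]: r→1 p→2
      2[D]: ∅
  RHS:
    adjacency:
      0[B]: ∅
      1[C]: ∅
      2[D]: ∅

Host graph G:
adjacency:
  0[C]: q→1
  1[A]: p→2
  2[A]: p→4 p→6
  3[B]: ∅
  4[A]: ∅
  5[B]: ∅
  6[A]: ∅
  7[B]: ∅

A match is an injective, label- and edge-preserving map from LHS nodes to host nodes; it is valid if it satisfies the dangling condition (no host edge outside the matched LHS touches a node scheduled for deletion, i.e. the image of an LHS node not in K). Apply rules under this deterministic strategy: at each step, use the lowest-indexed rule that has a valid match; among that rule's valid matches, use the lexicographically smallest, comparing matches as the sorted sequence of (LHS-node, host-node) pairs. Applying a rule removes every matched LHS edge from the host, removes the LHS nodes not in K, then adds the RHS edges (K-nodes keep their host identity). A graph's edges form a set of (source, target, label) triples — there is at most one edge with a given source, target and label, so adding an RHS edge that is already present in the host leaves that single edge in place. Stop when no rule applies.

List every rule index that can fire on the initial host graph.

Answer: [R2]

Steps:
R0: no valid match — LHS pattern not found
R1: no valid match — LHS pattern not found
R2: 12 valid matches — {0↦4, 1↦1, 2↦3, 3↦2}, {0↦4, 1↦1, 2↦5, 3↦2}, {0↦4, 1↦1, 2↦7, 3↦2} (+9 more)
R3: no valid match — LHS pattern not found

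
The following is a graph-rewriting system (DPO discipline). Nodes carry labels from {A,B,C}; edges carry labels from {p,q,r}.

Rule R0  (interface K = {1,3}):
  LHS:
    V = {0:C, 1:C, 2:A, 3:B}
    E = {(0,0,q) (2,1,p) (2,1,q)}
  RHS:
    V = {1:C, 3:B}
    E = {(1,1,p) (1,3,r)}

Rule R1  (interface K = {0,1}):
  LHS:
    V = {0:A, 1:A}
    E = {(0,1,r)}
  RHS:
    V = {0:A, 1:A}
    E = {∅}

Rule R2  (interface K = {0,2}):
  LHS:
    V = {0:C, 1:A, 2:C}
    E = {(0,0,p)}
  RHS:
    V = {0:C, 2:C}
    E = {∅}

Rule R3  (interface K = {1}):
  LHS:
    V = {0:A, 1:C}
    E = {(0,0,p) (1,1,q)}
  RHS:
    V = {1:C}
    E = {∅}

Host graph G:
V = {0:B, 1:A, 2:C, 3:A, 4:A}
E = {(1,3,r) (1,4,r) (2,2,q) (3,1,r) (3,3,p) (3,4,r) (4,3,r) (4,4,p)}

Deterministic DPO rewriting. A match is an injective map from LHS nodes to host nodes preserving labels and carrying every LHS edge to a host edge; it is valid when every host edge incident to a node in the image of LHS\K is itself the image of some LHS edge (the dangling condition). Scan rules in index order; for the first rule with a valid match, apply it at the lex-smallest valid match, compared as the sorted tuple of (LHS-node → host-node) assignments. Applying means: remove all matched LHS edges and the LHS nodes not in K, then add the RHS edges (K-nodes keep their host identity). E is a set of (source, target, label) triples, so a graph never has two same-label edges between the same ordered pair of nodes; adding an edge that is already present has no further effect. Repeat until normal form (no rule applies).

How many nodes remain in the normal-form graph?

Answer: 4

Steps:
initial: |V|=5 |E|=8  E = 1-r->3 1-r->4 2-q->2 3-r->1 3-p->3 3-r->4 4-r->3 4-p->4
step 1: apply R1 at {0↦1, 1↦3}  → |V|=5 |E|=7  E = 1-r->4 2-q->2 3-r->1 3-p->3 3-r->4 4-r->3 4-p->4
step 2: apply R1 at {0↦1, 1↦4}  → |V|=5 |E|=6  E = 2-q->2 3-r->1 3-p->3 3-r->4 4-r->3 4-p->4
step 3: apply R1 at {0↦3, 1↦1}  → |V|=5 |E|=5  E = 2-q->2 3-p->3 3-r->4 4-r->3 4-p->4
step 4: apply R1 at {0↦3, 1↦4}  → |V|=5 |E|=4  E = 2-q->2 3-p->3 4-r->3 4-p->4
step 5: apply R1 at {0↦4, 1↦3}  → |V|=5 |E|=3  E = 2-q->2 3-p->3 4-p->4
step 6: apply R3 at {0↦3, 1↦2}  → |V|=4 |E|=1  E = 4-p->4
halt: no rule applies after step 6
NF nodes: {0:B, 1:A, 2:C, 4:A}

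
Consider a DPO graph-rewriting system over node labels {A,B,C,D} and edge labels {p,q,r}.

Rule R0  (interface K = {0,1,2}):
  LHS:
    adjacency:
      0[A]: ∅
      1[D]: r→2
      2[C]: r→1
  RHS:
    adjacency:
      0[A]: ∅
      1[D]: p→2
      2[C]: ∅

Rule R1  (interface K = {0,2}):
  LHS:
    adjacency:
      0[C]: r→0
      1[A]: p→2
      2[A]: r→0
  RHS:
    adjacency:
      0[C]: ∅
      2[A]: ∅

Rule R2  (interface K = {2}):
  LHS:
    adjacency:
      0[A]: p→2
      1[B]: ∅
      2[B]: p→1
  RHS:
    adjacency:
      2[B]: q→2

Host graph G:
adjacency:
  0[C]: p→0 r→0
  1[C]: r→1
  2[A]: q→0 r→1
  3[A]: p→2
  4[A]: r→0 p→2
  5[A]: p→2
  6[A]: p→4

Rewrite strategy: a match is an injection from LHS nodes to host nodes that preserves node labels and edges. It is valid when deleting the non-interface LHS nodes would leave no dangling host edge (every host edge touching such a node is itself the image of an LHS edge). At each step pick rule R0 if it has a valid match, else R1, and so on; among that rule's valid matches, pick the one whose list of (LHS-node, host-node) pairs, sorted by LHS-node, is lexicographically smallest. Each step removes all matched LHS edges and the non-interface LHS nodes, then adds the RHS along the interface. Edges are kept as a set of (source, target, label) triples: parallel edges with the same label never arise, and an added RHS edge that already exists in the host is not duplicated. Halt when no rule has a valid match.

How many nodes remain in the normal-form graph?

Answer: 5

Steps:
initial: |V|=7 |E|=10  E = 0-p->0 0-r->0 1-r->1 2-q->0 2-r->1 3-p->2 4-r->0 4-p->2 5-p->2 6-p->4
step 1: apply R1 at {0↦0, 1↦6, 2↦4}  → |V|=6 |E|=7  E = 0-p->0 1-r->1 2-q->0 2-r->1 3-p->2 4-p->2 5-p->2
step 2: apply R1 at {0↦1, 1↦3, 2↦2}  → |V|=5 |E|=4  E = 0-p->0 2-q->0 4-p->2 5-p->2
halt: no rule applies after step 2
NF nodes: {0:C, 1:C, 2:A, 4:A, 5:A}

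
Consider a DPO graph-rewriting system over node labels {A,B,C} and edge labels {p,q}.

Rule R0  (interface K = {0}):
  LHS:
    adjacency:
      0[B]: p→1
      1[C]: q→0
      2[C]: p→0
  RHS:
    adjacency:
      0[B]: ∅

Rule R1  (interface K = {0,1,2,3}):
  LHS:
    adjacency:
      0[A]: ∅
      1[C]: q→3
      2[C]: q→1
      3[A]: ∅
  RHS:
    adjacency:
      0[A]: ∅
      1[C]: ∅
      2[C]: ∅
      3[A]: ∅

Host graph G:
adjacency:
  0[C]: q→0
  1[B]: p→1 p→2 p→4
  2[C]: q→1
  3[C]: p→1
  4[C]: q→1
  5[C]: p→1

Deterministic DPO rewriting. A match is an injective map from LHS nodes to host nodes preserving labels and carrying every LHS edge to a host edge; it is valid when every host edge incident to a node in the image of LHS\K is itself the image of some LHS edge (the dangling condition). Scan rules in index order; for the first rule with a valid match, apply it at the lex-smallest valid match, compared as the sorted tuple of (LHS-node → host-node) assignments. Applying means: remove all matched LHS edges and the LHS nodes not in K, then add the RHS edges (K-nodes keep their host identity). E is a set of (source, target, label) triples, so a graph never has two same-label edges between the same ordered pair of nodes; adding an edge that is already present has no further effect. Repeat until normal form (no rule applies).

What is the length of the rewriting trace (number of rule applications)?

Answer: 2

Steps:
[0] host  ⇒  6 nodes, 8 edges  {0-q->0 1-p->1 1-p->2 1-p->4 2-q->1 3-p->1 4-q->1 5-p->1}
[1] R0 @ {0↦1, 1↦2, 2↦3}  ⇒  4 nodes, 5 edges  {0-q->0 1-p->1 1-p->4 4-q->1 5-p->1}
[2] R0 @ {0↦1, 1↦4, 2↦5}  ⇒  2 nodes, 2 edges  {0-q->0 1-p->1}
halt: no rule applies after step 2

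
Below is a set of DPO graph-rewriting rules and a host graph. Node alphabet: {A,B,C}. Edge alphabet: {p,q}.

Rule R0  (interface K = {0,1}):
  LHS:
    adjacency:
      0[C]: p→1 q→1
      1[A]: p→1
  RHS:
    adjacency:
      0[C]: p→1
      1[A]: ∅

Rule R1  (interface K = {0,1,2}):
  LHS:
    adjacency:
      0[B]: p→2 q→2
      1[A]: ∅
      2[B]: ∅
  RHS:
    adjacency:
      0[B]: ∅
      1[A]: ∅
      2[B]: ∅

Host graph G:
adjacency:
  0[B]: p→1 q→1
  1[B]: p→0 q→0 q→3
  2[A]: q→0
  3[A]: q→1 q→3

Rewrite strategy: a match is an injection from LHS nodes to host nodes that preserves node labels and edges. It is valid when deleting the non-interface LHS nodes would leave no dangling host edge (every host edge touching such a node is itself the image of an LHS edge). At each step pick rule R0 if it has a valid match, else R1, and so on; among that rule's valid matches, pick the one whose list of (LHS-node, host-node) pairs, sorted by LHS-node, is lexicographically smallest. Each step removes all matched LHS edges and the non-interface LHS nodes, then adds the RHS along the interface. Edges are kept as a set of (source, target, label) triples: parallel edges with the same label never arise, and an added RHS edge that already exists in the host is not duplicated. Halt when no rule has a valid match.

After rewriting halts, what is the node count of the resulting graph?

start.  V:4 E:8  edges: 0-p->1 0-q->1 1-p->0 1-q->0 1-q->3 2-q->0 3-q->1 3-q->3
1. fire R1 via {0↦0, 1↦2, 2↦1}  →  V:4 E:6  edges: 1-p->0 1-q->0 1-q->3 2-q->0 3-q->1 3-q->3
2. fire R1 via {0↦1, 1↦2, 2↦0}  →  V:4 E:4  edges: 1-q->3 2-q->0 3-q->1 3-q->3
halt: no rule applies after step 2
NF nodes: {0:B, 1:B, 2:A, 3:A}

Answer: 4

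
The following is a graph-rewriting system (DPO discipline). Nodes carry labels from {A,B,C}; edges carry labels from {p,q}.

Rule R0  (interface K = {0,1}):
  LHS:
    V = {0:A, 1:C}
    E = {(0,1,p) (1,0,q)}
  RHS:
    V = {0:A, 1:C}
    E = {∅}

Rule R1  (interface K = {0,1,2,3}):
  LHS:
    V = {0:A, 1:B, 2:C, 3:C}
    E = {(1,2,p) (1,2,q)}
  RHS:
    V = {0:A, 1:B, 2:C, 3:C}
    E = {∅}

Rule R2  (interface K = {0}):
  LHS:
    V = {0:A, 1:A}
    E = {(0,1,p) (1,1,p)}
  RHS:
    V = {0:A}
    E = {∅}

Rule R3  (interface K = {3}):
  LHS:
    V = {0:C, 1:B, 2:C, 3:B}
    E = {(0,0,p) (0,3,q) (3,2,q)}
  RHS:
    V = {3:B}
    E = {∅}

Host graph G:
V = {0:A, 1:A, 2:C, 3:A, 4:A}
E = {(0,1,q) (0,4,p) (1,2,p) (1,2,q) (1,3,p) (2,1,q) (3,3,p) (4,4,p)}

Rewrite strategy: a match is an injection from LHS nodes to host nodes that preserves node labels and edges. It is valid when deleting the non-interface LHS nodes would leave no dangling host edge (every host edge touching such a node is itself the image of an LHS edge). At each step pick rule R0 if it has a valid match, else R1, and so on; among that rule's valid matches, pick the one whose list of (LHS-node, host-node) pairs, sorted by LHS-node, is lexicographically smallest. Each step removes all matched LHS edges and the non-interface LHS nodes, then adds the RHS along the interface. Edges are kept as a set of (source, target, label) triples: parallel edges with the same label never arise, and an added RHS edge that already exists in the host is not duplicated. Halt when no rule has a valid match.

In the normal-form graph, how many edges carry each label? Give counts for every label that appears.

[0] host  ⇒  5 nodes, 8 edges  {0-q->1 0-p->4 1-p->2 1-q->2 1-p->3 2-q->1 3-p->3 4-p->4}
[1] R0 @ {0↦1, 1↦2}  ⇒  5 nodes, 6 edges  {0-q->1 0-p->4 1-q->2 1-p->3 3-p->3 4-p->4}
[2] R2 @ {0↦0, 1↦4}  ⇒  4 nodes, 4 edges  {0-q->1 1-q->2 1-p->3 3-p->3}
[3] R2 @ {0↦1, 1↦3}  ⇒  3 nodes, 2 edges  {0-q->1 1-q->2}
normal form: no rule applies after step 3
NF edges: [(0, 1, 'q'), (1, 2, 'q')]

Answer: q:2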